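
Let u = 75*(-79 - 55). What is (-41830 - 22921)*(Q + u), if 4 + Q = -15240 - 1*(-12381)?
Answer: 836129663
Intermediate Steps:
Q = -2863 (Q = -4 + (-15240 - 1*(-12381)) = -4 + (-15240 + 12381) = -4 - 2859 = -2863)
u = -10050 (u = 75*(-134) = -10050)
(-41830 - 22921)*(Q + u) = (-41830 - 22921)*(-2863 - 10050) = -64751*(-12913) = 836129663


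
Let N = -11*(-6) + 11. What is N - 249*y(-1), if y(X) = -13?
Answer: 3314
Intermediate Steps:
N = 77 (N = 66 + 11 = 77)
N - 249*y(-1) = 77 - 249*(-13) = 77 + 3237 = 3314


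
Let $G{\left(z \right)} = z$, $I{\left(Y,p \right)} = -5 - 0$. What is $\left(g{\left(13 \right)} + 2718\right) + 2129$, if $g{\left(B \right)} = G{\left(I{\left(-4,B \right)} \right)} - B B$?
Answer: $4673$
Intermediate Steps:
$I{\left(Y,p \right)} = -5$ ($I{\left(Y,p \right)} = -5 + 0 = -5$)
$g{\left(B \right)} = -5 - B^{2}$ ($g{\left(B \right)} = -5 - B B = -5 - B^{2}$)
$\left(g{\left(13 \right)} + 2718\right) + 2129 = \left(\left(-5 - 13^{2}\right) + 2718\right) + 2129 = \left(\left(-5 - 169\right) + 2718\right) + 2129 = \left(-174 + 2718\right) + 2129 = 2544 + 2129 = 4673$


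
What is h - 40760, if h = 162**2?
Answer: -14516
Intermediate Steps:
h = 26244
h - 40760 = 26244 - 40760 = -14516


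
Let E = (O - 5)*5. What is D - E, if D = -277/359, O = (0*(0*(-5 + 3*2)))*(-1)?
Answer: 8698/359 ≈ 24.228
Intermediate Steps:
O = 0 (O = (0*(0*(-5 + 6)))*(-1) = (0*(0*1))*(-1) = (0*0)*(-1) = 0*(-1) = 0)
E = -25 (E = (0 - 5)*5 = -5*5 = -25)
D = -277/359 (D = -277*1/359 = -277/359 ≈ -0.77159)
D - E = -277/359 - 1*(-25) = -277/359 + 25 = 8698/359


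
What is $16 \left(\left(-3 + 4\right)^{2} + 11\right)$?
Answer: $192$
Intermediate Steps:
$16 \left(\left(-3 + 4\right)^{2} + 11\right) = 16 \left(1^{2} + 11\right) = 16 \left(1 + 11\right) = 16 \cdot 12 = 192$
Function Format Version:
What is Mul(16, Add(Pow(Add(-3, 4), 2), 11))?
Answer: 192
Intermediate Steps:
Mul(16, Add(Pow(Add(-3, 4), 2), 11)) = Mul(16, Add(Pow(1, 2), 11)) = Mul(16, Add(1, 11)) = Mul(16, 12) = 192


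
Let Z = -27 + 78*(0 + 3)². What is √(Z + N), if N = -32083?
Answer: 4*I*√1963 ≈ 177.22*I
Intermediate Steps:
Z = 675 (Z = -27 + 78*3² = -27 + 78*9 = -27 + 702 = 675)
√(Z + N) = √(675 - 32083) = √(-31408) = 4*I*√1963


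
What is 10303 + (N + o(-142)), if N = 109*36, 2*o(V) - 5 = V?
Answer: 28317/2 ≈ 14159.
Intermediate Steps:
o(V) = 5/2 + V/2
N = 3924
10303 + (N + o(-142)) = 10303 + (3924 + (5/2 + (½)*(-142))) = 10303 + (3924 + (5/2 - 71)) = 10303 + (3924 - 137/2) = 10303 + 7711/2 = 28317/2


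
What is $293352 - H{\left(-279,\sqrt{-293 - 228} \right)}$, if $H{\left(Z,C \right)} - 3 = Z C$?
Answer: $293349 + 279 i \sqrt{521} \approx 2.9335 \cdot 10^{5} + 6368.3 i$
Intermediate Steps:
$H{\left(Z,C \right)} = 3 + C Z$ ($H{\left(Z,C \right)} = 3 + Z C = 3 + C Z$)
$293352 - H{\left(-279,\sqrt{-293 - 228} \right)} = 293352 - \left(3 + \sqrt{-293 - 228} \left(-279\right)\right) = 293352 - \left(3 + \sqrt{-521} \left(-279\right)\right) = 293352 - \left(3 + i \sqrt{521} \left(-279\right)\right) = 293352 - \left(3 - 279 i \sqrt{521}\right) = 293349 + 279 i \sqrt{521}$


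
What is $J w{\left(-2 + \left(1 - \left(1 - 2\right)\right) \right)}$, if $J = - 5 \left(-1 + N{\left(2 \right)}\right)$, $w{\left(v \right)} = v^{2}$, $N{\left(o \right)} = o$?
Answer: $0$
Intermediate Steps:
$J = -5$ ($J = - 5 \left(-1 + 2\right) = \left(-5\right) 1 = -5$)
$J w{\left(-2 + \left(1 - \left(1 - 2\right)\right) \right)} = - 5 \left(-2 + \left(1 - \left(1 - 2\right)\right)\right)^{2} = - 5 \left(-2 + \left(1 - -1\right)\right)^{2} = - 5 \left(-2 + \left(1 + 1\right)\right)^{2} = - 5 \left(-2 + 2\right)^{2} = - 5 \cdot 0^{2} = \left(-5\right) 0 = 0$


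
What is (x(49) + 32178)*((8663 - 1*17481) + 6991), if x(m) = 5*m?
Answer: -59236821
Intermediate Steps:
(x(49) + 32178)*((8663 - 1*17481) + 6991) = (5*49 + 32178)*((8663 - 1*17481) + 6991) = (245 + 32178)*((8663 - 17481) + 6991) = 32423*(-8818 + 6991) = 32423*(-1827) = -59236821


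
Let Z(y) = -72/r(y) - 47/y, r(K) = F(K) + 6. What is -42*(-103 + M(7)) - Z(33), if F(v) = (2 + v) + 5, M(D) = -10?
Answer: 3604483/759 ≈ 4749.0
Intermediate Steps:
F(v) = 7 + v
r(K) = 13 + K (r(K) = (7 + K) + 6 = 13 + K)
Z(y) = -72/(13 + y) - 47/y
-42*(-103 + M(7)) - Z(33) = -42*(-103 - 10) - (-611 - 119*33)/(33*(13 + 33)) = -42*(-113) - (-611 - 3927)/(33*46) = 4746 - (-4538)/(33*46) = 4746 - 1*(-2269/759) = 4746 + 2269/759 = 3604483/759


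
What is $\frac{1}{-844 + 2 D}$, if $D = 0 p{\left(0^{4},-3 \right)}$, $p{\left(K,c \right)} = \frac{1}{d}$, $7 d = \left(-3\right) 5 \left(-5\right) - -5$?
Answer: $- \frac{1}{844} \approx -0.0011848$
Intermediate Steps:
$d = \frac{80}{7}$ ($d = \frac{\left(-3\right) 5 \left(-5\right) - -5}{7} = \frac{\left(-15\right) \left(-5\right) + 5}{7} = \frac{75 + 5}{7} = \frac{1}{7} \cdot 80 = \frac{80}{7} \approx 11.429$)
$p{\left(K,c \right)} = \frac{7}{80}$ ($p{\left(K,c \right)} = \frac{1}{\frac{80}{7}} = \frac{7}{80}$)
$D = 0$ ($D = 0 \cdot \frac{7}{80} = 0$)
$\frac{1}{-844 + 2 D} = \frac{1}{-844 + 2 \cdot 0} = \frac{1}{-844 + 0} = \frac{1}{-844} = - \frac{1}{844}$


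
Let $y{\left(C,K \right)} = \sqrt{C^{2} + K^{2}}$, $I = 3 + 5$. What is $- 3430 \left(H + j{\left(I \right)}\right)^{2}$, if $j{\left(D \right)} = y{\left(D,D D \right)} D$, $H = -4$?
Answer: $-913258080 + 1756160 \sqrt{65} \approx -8.991 \cdot 10^{8}$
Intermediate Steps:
$I = 8$
$j{\left(D \right)} = D \sqrt{D^{2} + D^{4}}$ ($j{\left(D \right)} = \sqrt{D^{2} + \left(D D\right)^{2}} D = \sqrt{D^{2} + \left(D^{2}\right)^{2}} D = \sqrt{D^{2} + D^{4}} D = D \sqrt{D^{2} + D^{4}}$)
$- 3430 \left(H + j{\left(I \right)}\right)^{2} = - 3430 \left(-4 + 8 \sqrt{8^{2} + 8^{4}}\right)^{2} = - 3430 \left(-4 + 8 \sqrt{64 + 4096}\right)^{2} = - 3430 \left(-4 + 8 \sqrt{4160}\right)^{2} = - 3430 \left(-4 + 8 \cdot 8 \sqrt{65}\right)^{2} = - 3430 \left(-4 + 64 \sqrt{65}\right)^{2}$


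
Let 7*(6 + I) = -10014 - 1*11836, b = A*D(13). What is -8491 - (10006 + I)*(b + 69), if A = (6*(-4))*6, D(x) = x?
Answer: 86755013/7 ≈ 1.2394e+7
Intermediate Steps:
A = -144 (A = -24*6 = -144)
b = -1872 (b = -144*13 = -1872)
I = -21892/7 (I = -6 + (-10014 - 1*11836)/7 = -6 + (-10014 - 11836)/7 = -6 + (⅐)*(-21850) = -6 - 21850/7 = -21892/7 ≈ -3127.4)
-8491 - (10006 + I)*(b + 69) = -8491 - (10006 - 21892/7)*(-1872 + 69) = -8491 - 48150*(-1803)/7 = -8491 - 1*(-86814450/7) = -8491 + 86814450/7 = 86755013/7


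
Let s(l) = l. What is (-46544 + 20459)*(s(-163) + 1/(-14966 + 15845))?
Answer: 1245784820/293 ≈ 4.2518e+6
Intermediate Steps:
(-46544 + 20459)*(s(-163) + 1/(-14966 + 15845)) = (-46544 + 20459)*(-163 + 1/(-14966 + 15845)) = -26085*(-163 + 1/879) = -26085*(-143276/879) = 1245784820/293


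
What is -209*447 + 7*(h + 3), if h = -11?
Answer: -93479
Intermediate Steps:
-209*447 + 7*(h + 3) = -209*447 + 7*(-11 + 3) = -93423 + 7*(-8) = -93423 - 56 = -93479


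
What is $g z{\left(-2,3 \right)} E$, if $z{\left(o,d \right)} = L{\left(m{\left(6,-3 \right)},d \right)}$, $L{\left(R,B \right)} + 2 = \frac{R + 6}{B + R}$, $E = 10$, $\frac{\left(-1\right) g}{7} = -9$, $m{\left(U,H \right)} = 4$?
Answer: $-360$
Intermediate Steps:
$g = 63$ ($g = \left(-7\right) \left(-9\right) = 63$)
$L{\left(R,B \right)} = -2 + \frac{6 + R}{B + R}$ ($L{\left(R,B \right)} = -2 + \frac{R + 6}{B + R} = -2 + \frac{6 + R}{B + R}$)
$z{\left(o,d \right)} = \frac{2 - 2 d}{4 + d}$ ($z{\left(o,d \right)} = \frac{6 - 4 - 2 d}{d + 4} = \frac{6 - 4 - 2 d}{4 + d} = \frac{2 - 2 d}{4 + d}$)
$g z{\left(-2,3 \right)} E = 63 \frac{2 \left(1 - 3\right)}{4 + 3} \cdot 10 = 63 \frac{2 \left(1 - 3\right)}{7} \cdot 10 = 63 \cdot 2 \cdot \frac{1}{7} \left(-2\right) 10 = 63 \left(- \frac{4}{7}\right) 10 = \left(-36\right) 10 = -360$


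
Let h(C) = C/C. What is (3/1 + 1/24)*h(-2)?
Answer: 73/24 ≈ 3.0417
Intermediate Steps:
h(C) = 1
(3/1 + 1/24)*h(-2) = (3/1 + 1/24)*1 = (3*1 + 1*(1/24))*1 = (3 + 1/24)*1 = (73/24)*1 = 73/24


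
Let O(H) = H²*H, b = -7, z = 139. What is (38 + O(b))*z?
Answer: -42395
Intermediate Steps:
O(H) = H³
(38 + O(b))*z = (38 + (-7)³)*139 = (38 - 343)*139 = -305*139 = -42395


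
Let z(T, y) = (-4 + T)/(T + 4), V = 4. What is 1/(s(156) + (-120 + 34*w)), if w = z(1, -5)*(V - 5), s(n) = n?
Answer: 5/282 ≈ 0.017731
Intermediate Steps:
z(T, y) = (-4 + T)/(4 + T)
w = 3/5 (w = ((-4 + 1)/(4 + 1))*(4 - 5) = (-3/5)*(-1) = ((1/5)*(-3))*(-1) = -3/5*(-1) = 3/5 ≈ 0.60000)
1/(s(156) + (-120 + 34*w)) = 1/(156 + (-120 + 34*(3/5))) = 1/(156 + (-120 + 102/5)) = 1/(156 - 498/5) = 1/(282/5) = 5/282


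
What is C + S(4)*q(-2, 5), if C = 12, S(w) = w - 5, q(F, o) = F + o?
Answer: 9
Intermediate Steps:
S(w) = -5 + w
C + S(4)*q(-2, 5) = 12 + (-5 + 4)*(-2 + 5) = 12 - 1*3 = 12 - 3 = 9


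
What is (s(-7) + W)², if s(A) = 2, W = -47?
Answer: 2025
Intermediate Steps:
(s(-7) + W)² = (2 - 47)² = (-45)² = 2025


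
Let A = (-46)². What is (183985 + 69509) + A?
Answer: 255610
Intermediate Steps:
A = 2116
(183985 + 69509) + A = (183985 + 69509) + 2116 = 253494 + 2116 = 255610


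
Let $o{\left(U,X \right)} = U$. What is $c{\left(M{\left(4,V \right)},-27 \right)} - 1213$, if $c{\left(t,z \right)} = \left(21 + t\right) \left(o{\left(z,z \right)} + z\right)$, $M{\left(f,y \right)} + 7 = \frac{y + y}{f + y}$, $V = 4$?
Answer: $-2023$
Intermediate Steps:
$M{\left(f,y \right)} = -7 + \frac{2 y}{f + y}$ ($M{\left(f,y \right)} = -7 + \frac{y + y}{f + y} = -7 + \frac{2 y}{f + y}$)
$c{\left(t,z \right)} = 2 z \left(21 + t\right)$ ($c{\left(t,z \right)} = \left(21 + t\right) \left(z + z\right) = \left(21 + t\right) 2 z = 2 z \left(21 + t\right)$)
$c{\left(M{\left(4,V \right)},-27 \right)} - 1213 = 2 \left(-27\right) \left(21 + \frac{\left(-7\right) 4 - 20}{4 + 4}\right) - 1213 = 2 \left(-27\right) \left(21 + \frac{-28 - 20}{8}\right) - 1213 = 2 \left(-27\right) \left(21 + \frac{1}{8} \left(-48\right)\right) - 1213 = 2 \left(-27\right) \left(21 - 6\right) - 1213 = 2 \left(-27\right) 15 - 1213 = -810 - 1213 = -2023$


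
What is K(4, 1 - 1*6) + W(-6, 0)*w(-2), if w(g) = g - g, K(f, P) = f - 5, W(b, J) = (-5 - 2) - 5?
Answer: -1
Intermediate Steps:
W(b, J) = -12 (W(b, J) = -7 - 5 = -12)
K(f, P) = -5 + f
w(g) = 0
K(4, 1 - 1*6) + W(-6, 0)*w(-2) = (-5 + 4) - 12*0 = -1 + 0 = -1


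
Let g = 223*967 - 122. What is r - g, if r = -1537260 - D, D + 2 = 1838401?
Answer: -3591178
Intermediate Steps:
D = 1838399 (D = -2 + 1838401 = 1838399)
g = 215519 (g = 215641 - 122 = 215519)
r = -3375659 (r = -1537260 - 1*1838399 = -1537260 - 1838399 = -3375659)
r - g = -3375659 - 1*215519 = -3375659 - 215519 = -3591178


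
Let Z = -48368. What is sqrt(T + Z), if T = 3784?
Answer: 2*I*sqrt(11146) ≈ 211.15*I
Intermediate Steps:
sqrt(T + Z) = sqrt(3784 - 48368) = sqrt(-44584) = 2*I*sqrt(11146)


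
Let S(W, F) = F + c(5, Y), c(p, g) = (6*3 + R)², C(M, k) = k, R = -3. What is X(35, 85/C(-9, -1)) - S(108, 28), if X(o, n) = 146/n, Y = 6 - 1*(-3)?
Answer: -21651/85 ≈ -254.72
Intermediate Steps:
Y = 9 (Y = 6 + 3 = 9)
c(p, g) = 225 (c(p, g) = (6*3 - 3)² = (18 - 3)² = 15² = 225)
S(W, F) = 225 + F (S(W, F) = F + 225 = 225 + F)
X(35, 85/C(-9, -1)) - S(108, 28) = 146/((85/(-1))) - (225 + 28) = 146/((85*(-1))) - 1*253 = 146/(-85) - 253 = 146*(-1/85) - 253 = -146/85 - 253 = -21651/85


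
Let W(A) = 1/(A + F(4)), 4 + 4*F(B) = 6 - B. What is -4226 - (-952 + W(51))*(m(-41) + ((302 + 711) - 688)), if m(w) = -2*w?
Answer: 38706224/101 ≈ 3.8323e+5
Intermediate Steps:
F(B) = 1/2 - B/4 (F(B) = -1 + (6 - B)/4 = -1 + (3/2 - B/4) = 1/2 - B/4)
W(A) = 1/(-1/2 + A) (W(A) = 1/(A + (1/2 - 1/4*4)) = 1/(A + (1/2 - 1)) = 1/(A - 1/2) = 1/(-1/2 + A))
-4226 - (-952 + W(51))*(m(-41) + ((302 + 711) - 688)) = -4226 - (-952 + 2/(-1 + 2*51))*(-2*(-41) + ((302 + 711) - 688)) = -4226 - (-952 + 2/(-1 + 102))*(82 + (1013 - 688)) = -4226 - (-952 + 2/101)*(82 + 325) = -4226 - (-952 + 2*(1/101))*407 = -4226 - (-952 + 2/101)*407 = -4226 - (-96150)*407/101 = -4226 - 1*(-39133050/101) = -4226 + 39133050/101 = 38706224/101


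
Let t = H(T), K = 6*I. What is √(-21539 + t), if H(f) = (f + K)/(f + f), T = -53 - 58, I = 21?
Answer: 3*I*√13105326/74 ≈ 146.76*I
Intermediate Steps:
K = 126 (K = 6*21 = 126)
T = -111
H(f) = (126 + f)/(2*f) (H(f) = (f + 126)/(f + f) = (126 + f)/((2*f)) = (126 + f)*(1/(2*f)) = (126 + f)/(2*f))
t = -5/74 (t = (½)*(126 - 111)/(-111) = (½)*(-1/111)*15 = -5/74 ≈ -0.067568)
√(-21539 + t) = √(-21539 - 5/74) = √(-1593891/74) = 3*I*√13105326/74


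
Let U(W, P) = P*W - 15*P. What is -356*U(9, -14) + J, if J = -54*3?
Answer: -30066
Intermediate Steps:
J = -162
U(W, P) = -15*P + P*W
-356*U(9, -14) + J = -(-4984)*(-15 + 9) - 162 = -(-4984)*(-6) - 162 = -356*84 - 162 = -29904 - 162 = -30066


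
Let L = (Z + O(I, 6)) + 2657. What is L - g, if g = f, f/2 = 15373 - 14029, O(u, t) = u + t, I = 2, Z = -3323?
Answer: -3346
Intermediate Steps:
O(u, t) = t + u
L = -658 (L = (-3323 + (6 + 2)) + 2657 = (-3323 + 8) + 2657 = -3315 + 2657 = -658)
f = 2688 (f = 2*(15373 - 14029) = 2*1344 = 2688)
g = 2688
L - g = -658 - 1*2688 = -658 - 2688 = -3346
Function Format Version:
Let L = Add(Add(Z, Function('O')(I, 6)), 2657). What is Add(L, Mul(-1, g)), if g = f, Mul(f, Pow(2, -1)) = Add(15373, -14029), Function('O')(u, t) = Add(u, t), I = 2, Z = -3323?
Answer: -3346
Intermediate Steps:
Function('O')(u, t) = Add(t, u)
L = -658 (L = Add(Add(-3323, Add(6, 2)), 2657) = Add(Add(-3323, 8), 2657) = Add(-3315, 2657) = -658)
f = 2688 (f = Mul(2, Add(15373, -14029)) = Mul(2, 1344) = 2688)
g = 2688
Add(L, Mul(-1, g)) = Add(-658, Mul(-1, 2688)) = Add(-658, -2688) = -3346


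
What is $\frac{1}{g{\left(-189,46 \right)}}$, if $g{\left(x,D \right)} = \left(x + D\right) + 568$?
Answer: $\frac{1}{425} \approx 0.0023529$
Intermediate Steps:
$g{\left(x,D \right)} = 568 + D + x$ ($g{\left(x,D \right)} = \left(D + x\right) + 568 = 568 + D + x$)
$\frac{1}{g{\left(-189,46 \right)}} = \frac{1}{568 + 46 - 189} = \frac{1}{425}$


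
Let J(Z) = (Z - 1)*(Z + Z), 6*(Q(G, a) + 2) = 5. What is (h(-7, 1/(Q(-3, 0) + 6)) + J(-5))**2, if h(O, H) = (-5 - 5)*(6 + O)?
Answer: 4900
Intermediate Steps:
Q(G, a) = -7/6 (Q(G, a) = -2 + (1/6)*5 = -2 + 5/6 = -7/6)
h(O, H) = -60 - 10*O (h(O, H) = -10*(6 + O) = -60 - 10*O)
J(Z) = 2*Z*(-1 + Z) (J(Z) = (-1 + Z)*(2*Z) = 2*Z*(-1 + Z))
(h(-7, 1/(Q(-3, 0) + 6)) + J(-5))**2 = ((-60 - 10*(-7)) + 2*(-5)*(-1 - 5))**2 = ((-60 + 70) + 2*(-5)*(-6))**2 = (10 + 60)**2 = 70**2 = 4900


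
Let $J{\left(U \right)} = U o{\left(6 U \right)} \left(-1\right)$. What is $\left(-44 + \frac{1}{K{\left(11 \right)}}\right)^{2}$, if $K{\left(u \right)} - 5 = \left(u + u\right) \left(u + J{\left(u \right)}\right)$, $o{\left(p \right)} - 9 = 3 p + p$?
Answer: $\frac{8387030305369}{4332140761} \approx 1936.0$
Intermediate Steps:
$o{\left(p \right)} = 9 + 4 p$ ($o{\left(p \right)} = 9 + \left(3 p + p\right) = 9 + 4 p$)
$J{\left(U \right)} = - U \left(9 + 24 U\right)$ ($J{\left(U \right)} = U \left(9 + 4 \cdot 6 U\right) \left(-1\right) = U \left(9 + 24 U\right) \left(-1\right) = - U \left(9 + 24 U\right)$)
$K{\left(u \right)} = 5 + 2 u \left(u - 3 u \left(3 + 8 u\right)\right)$ ($K{\left(u \right)} = 5 + \left(u + u\right) \left(u - 3 u \left(3 + 8 u\right)\right) = 5 + 2 u \left(u - 3 u \left(3 + 8 u\right)\right)$)
$\left(-44 + \frac{1}{K{\left(11 \right)}}\right)^{2} = \left(-44 + \frac{1}{5 - 48 \cdot 11^{3} - 16 \cdot 11^{2}}\right)^{2} = \left(-44 + \frac{1}{5 - 63888 - 1936}\right)^{2} = \left(-44 + \frac{1}{-65819}\right)^{2} = \left(-44 - \frac{1}{65819}\right)^{2} = \left(- \frac{2896037}{65819}\right)^{2} = \frac{8387030305369}{4332140761}$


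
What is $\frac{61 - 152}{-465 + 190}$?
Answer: $\frac{91}{275} \approx 0.33091$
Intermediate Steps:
$\frac{61 - 152}{-465 + 190} = - \frac{91}{-275} = \left(-91\right) \left(- \frac{1}{275}\right) = \frac{91}{275}$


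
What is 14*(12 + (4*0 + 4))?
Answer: 224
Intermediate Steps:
14*(12 + (4*0 + 4)) = 14*(12 + (0 + 4)) = 14*(12 + 4) = 14*16 = 224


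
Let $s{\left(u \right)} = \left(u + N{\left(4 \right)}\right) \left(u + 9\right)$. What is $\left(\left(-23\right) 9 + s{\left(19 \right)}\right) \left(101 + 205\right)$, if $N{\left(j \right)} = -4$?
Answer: $65178$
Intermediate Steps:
$s{\left(u \right)} = \left(-4 + u\right) \left(9 + u\right)$ ($s{\left(u \right)} = \left(u - 4\right) \left(u + 9\right) = \left(-4 + u\right) \left(9 + u\right)$)
$\left(\left(-23\right) 9 + s{\left(19 \right)}\right) \left(101 + 205\right) = \left(\left(-23\right) 9 + \left(-36 + 19^{2} + 5 \cdot 19\right)\right) \left(101 + 205\right) = \left(-207 + \left(-36 + 361 + 95\right)\right) 306 = \left(-207 + 420\right) 306 = 213 \cdot 306 = 65178$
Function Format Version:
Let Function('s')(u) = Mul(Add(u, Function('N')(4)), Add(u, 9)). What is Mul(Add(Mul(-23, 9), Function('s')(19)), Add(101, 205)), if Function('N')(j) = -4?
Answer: 65178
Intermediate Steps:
Function('s')(u) = Mul(Add(-4, u), Add(9, u)) (Function('s')(u) = Mul(Add(u, -4), Add(u, 9)) = Mul(Add(-4, u), Add(9, u)))
Mul(Add(Mul(-23, 9), Function('s')(19)), Add(101, 205)) = Mul(Add(Mul(-23, 9), Add(-36, Pow(19, 2), Mul(5, 19))), Add(101, 205)) = Mul(Add(-207, Add(-36, 361, 95)), 306) = Mul(Add(-207, 420), 306) = Mul(213, 306) = 65178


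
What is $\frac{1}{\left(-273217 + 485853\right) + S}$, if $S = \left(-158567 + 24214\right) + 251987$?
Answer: $\frac{1}{330270} \approx 3.0278 \cdot 10^{-6}$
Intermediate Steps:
$S = 117634$ ($S = -134353 + 251987 = 117634$)
$\frac{1}{\left(-273217 + 485853\right) + S} = \frac{1}{\left(-273217 + 485853\right) + 117634} = \frac{1}{212636 + 117634} = \frac{1}{330270}$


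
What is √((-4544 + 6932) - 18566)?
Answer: I*√16178 ≈ 127.19*I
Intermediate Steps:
√((-4544 + 6932) - 18566) = √(2388 - 18566) = √(-16178) = I*√16178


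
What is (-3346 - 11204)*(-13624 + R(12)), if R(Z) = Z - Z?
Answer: 198229200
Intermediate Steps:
R(Z) = 0
(-3346 - 11204)*(-13624 + R(12)) = (-3346 - 11204)*(-13624 + 0) = -14550*(-13624) = 198229200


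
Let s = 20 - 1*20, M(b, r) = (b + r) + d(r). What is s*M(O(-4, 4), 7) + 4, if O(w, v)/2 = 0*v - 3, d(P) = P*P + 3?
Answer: 4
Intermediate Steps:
d(P) = 3 + P² (d(P) = P² + 3 = 3 + P²)
O(w, v) = -6 (O(w, v) = 2*(0*v - 3) = 2*(0 - 3) = 2*(-3) = -6)
M(b, r) = 3 + b + r + r² (M(b, r) = (b + r) + (3 + r²) = 3 + b + r + r²)
s = 0 (s = 20 - 20 = 0)
s*M(O(-4, 4), 7) + 4 = 0*(3 - 6 + 7 + 7²) + 4 = 0*(3 - 6 + 7 + 49) + 4 = 0*53 + 4 = 0 + 4 = 4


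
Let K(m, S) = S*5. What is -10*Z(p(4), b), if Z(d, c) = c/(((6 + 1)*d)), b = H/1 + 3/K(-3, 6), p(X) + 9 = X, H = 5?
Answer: 51/35 ≈ 1.4571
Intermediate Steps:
K(m, S) = 5*S
p(X) = -9 + X
b = 51/10 (b = 5/1 + 3/((5*6)) = 5*1 + 3/30 = 5 + 3*(1/30) = 5 + ⅒ = 51/10 ≈ 5.1000)
Z(d, c) = c/(7*d) (Z(d, c) = c/((7*d)) = c*(1/(7*d)) = c/(7*d))
-10*Z(p(4), b) = -10*51/(7*10*(-9 + 4)) = -10*51/(7*10*(-5)) = -10*51*(-1)/(7*10*5) = -10*(-51/350) = 51/35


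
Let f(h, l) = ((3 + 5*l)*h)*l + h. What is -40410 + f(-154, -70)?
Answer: -3781224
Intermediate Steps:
f(h, l) = h + h*l*(3 + 5*l) (f(h, l) = (h*(3 + 5*l))*l + h = h*l*(3 + 5*l) + h = h + h*l*(3 + 5*l))
-40410 + f(-154, -70) = -40410 - 154*(1 + 3*(-70) + 5*(-70)²) = -40410 - 154*(1 - 210 + 5*4900) = -40410 - 154*(1 - 210 + 24500) = -40410 - 154*24291 = -40410 - 3740814 = -3781224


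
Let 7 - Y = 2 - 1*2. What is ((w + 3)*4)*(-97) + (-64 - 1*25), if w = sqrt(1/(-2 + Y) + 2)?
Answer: -1253 - 388*sqrt(55)/5 ≈ -1828.5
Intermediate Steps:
Y = 7 (Y = 7 - (2 - 1*2) = 7 - (2 - 2) = 7 - 1*0 = 7 + 0 = 7)
w = sqrt(55)/5 (w = sqrt(1/(-2 + 7) + 2) = sqrt(1/5 + 2) = sqrt(11/5) = sqrt(55)/5 ≈ 1.4832)
((w + 3)*4)*(-97) + (-64 - 1*25) = ((sqrt(55)/5 + 3)*4)*(-97) + (-64 - 1*25) = ((3 + sqrt(55)/5)*4)*(-97) + (-64 - 25) = (12 + 4*sqrt(55)/5)*(-97) - 89 = (-1164 - 388*sqrt(55)/5) - 89 = -1253 - 388*sqrt(55)/5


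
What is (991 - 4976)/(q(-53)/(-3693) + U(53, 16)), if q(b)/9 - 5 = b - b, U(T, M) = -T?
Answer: 4905535/65258 ≈ 75.171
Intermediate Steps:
q(b) = 45 (q(b) = 45 + 9*(b - b) = 45 + 9*0 = 45 + 0 = 45)
(991 - 4976)/(q(-53)/(-3693) + U(53, 16)) = (991 - 4976)/(45/(-3693) - 1*53) = -3985/(45*(-1/3693) - 53) = -3985/(-15/1231 - 53) = -3985/(-65258/1231) = -3985*(-1231/65258) = 4905535/65258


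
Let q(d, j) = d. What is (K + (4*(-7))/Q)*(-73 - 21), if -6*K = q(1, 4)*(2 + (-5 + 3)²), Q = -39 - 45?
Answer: 188/3 ≈ 62.667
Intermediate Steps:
Q = -84
K = -1 (K = -(2 + (-5 + 3)²)/6 = -(2 + (-2)²)/6 = -(2 + 4)/6 = -6/6 = -⅙*6 = -1)
(K + (4*(-7))/Q)*(-73 - 21) = (-1 + (4*(-7))/(-84))*(-73 - 21) = (-1 - 28*(-1/84))*(-94) = (-1 + ⅓)*(-94) = -⅔*(-94) = 188/3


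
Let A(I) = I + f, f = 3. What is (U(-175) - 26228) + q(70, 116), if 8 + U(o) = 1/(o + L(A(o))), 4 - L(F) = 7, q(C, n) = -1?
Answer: -4670187/178 ≈ -26237.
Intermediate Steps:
A(I) = 3 + I (A(I) = I + 3 = 3 + I)
L(F) = -3 (L(F) = 4 - 1*7 = 4 - 7 = -3)
U(o) = -8 + 1/(-3 + o) (U(o) = -8 + 1/(o - 3) = -8 + 1/(-3 + o))
(U(-175) - 26228) + q(70, 116) = ((25 - 8*(-175))/(-3 - 175) - 26228) - 1 = ((25 + 1400)/(-178) - 26228) - 1 = (-1/178*1425 - 26228) - 1 = (-1425/178 - 26228) - 1 = -4670009/178 - 1 = -4670187/178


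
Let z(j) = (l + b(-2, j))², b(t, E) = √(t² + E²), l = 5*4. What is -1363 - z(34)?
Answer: -2923 - 80*√290 ≈ -4285.4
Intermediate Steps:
l = 20
b(t, E) = √(E² + t²)
z(j) = (20 + √(4 + j²))² (z(j) = (20 + √(j² + (-2)²))² = (20 + √(j² + 4))² = (20 + √(4 + j²))²)
-1363 - z(34) = -1363 - (20 + √(4 + 34²))² = -1363 - (20 + √(4 + 1156))² = -1363 - (20 + √1160)² = -1363 - (20 + 2*√290)²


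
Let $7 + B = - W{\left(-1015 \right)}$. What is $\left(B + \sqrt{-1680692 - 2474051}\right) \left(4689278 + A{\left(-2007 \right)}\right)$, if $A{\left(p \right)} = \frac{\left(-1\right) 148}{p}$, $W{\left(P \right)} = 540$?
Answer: $- \frac{5148025458418}{2007} + \frac{9411381094 i \sqrt{4154743}}{2007} \approx -2.565 \cdot 10^{9} + 9.5582 \cdot 10^{9} i$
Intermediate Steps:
$A{\left(p \right)} = - \frac{148}{p}$
$B = -547$ ($B = -7 - 540 = -547$)
$\left(B + \sqrt{-1680692 - 2474051}\right) \left(4689278 + A{\left(-2007 \right)}\right) = \left(-547 + \sqrt{-1680692 - 2474051}\right) \left(4689278 - \frac{148}{-2007}\right) = \left(-547 + \sqrt{-4154743}\right) \left(4689278 - - \frac{148}{2007}\right) = \left(-547 + i \sqrt{4154743}\right) \left(4689278 + \frac{148}{2007}\right) = \left(-547 + i \sqrt{4154743}\right) \frac{9411381094}{2007} = - \frac{5148025458418}{2007} + \frac{9411381094 i \sqrt{4154743}}{2007}$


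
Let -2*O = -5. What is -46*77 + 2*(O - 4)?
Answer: -3545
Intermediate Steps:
O = 5/2 (O = -½*(-5) = 5/2 ≈ 2.5000)
-46*77 + 2*(O - 4) = -46*77 + 2*(5/2 - 4) = -3542 + 2*(-3/2) = -3542 - 3 = -3545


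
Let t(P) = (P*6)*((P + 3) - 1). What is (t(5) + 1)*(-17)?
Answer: -3587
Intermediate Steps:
t(P) = 6*P*(2 + P) (t(P) = (6*P)*((3 + P) - 1) = (6*P)*(2 + P) = 6*P*(2 + P))
(t(5) + 1)*(-17) = (6*5*(2 + 5) + 1)*(-17) = (6*5*7 + 1)*(-17) = (210 + 1)*(-17) = 211*(-17) = -3587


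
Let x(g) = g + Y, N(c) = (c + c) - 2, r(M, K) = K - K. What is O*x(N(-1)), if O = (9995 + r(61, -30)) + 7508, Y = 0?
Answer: -70012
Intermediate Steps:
r(M, K) = 0
O = 17503 (O = (9995 + 0) + 7508 = 9995 + 7508 = 17503)
N(c) = -2 + 2*c (N(c) = 2*c - 2 = -2 + 2*c)
x(g) = g (x(g) = g + 0 = g)
O*x(N(-1)) = 17503*(-2 + 2*(-1)) = 17503*(-2 - 2) = 17503*(-4) = -70012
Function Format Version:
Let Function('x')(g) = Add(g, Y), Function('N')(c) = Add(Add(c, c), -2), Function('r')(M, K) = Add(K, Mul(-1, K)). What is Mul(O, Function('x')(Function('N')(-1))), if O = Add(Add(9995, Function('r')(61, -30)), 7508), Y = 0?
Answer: -70012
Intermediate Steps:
Function('r')(M, K) = 0
O = 17503 (O = Add(Add(9995, 0), 7508) = Add(9995, 7508) = 17503)
Function('N')(c) = Add(-2, Mul(2, c)) (Function('N')(c) = Add(Mul(2, c), -2) = Add(-2, Mul(2, c)))
Function('x')(g) = g (Function('x')(g) = Add(g, 0) = g)
Mul(O, Function('x')(Function('N')(-1))) = Mul(17503, Add(-2, Mul(2, -1))) = Mul(17503, Add(-2, -2)) = Mul(17503, -4) = -70012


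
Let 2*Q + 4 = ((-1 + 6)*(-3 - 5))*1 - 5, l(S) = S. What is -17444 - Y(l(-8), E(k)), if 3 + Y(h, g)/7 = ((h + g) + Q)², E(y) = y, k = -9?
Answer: -117915/4 ≈ -29479.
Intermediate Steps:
Q = -49/2 (Q = -2 + (((-1 + 6)*(-3 - 5))*1 - 5)/2 = -2 + ((5*(-8))*1 - 5)/2 = -2 + (-40*1 - 5)/2 = -2 + (-40 - 5)/2 = -2 + (½)*(-45) = -2 - 45/2 = -49/2 ≈ -24.500)
Y(h, g) = -21 + 7*(-49/2 + g + h)² (Y(h, g) = -21 + 7*((h + g) - 49/2)² = -21 + 7*((g + h) - 49/2)² = -21 + 7*(-49/2 + g + h)²)
-17444 - Y(l(-8), E(k)) = -17444 - (-21 + 7*(-49 + 2*(-9) + 2*(-8))²/4) = -17444 - (-21 + 7*(-49 - 18 - 16)²/4) = -17444 - (-21 + (7/4)*(-83)²) = -17444 - (-21 + (7/4)*6889) = -17444 - (-21 + 48223/4) = -17444 - 1*48139/4 = -17444 - 48139/4 = -117915/4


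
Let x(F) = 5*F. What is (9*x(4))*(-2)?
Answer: -360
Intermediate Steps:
(9*x(4))*(-2) = (9*(5*4))*(-2) = (9*20)*(-2) = 180*(-2) = -360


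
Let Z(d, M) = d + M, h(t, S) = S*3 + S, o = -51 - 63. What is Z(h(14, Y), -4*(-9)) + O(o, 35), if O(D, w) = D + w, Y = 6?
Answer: -19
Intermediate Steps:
o = -114
h(t, S) = 4*S (h(t, S) = 3*S + S = 4*S)
Z(d, M) = M + d
Z(h(14, Y), -4*(-9)) + O(o, 35) = (-4*(-9) + 4*6) + (-114 + 35) = (36 + 24) - 79 = 60 - 79 = -19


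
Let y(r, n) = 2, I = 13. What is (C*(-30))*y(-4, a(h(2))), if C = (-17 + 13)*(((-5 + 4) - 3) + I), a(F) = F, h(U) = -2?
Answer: 2160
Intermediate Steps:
C = -36 (C = (-17 + 13)*(((-5 + 4) - 3) + 13) = -4*((-1 - 3) + 13) = -4*(-4 + 13) = -4*9 = -36)
(C*(-30))*y(-4, a(h(2))) = -36*(-30)*2 = 1080*2 = 2160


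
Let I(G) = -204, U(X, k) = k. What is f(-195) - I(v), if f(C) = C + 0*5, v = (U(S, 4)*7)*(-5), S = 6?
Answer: 9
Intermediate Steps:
v = -140 (v = (4*7)*(-5) = 28*(-5) = -140)
f(C) = C (f(C) = C + 0 = C)
f(-195) - I(v) = -195 - 1*(-204) = -195 + 204 = 9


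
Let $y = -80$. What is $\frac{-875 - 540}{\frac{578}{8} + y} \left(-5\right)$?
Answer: $- \frac{28300}{31} \approx -912.9$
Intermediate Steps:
$\frac{-875 - 540}{\frac{578}{8} + y} \left(-5\right) = \frac{-875 - 540}{\frac{578}{8} - 80} \left(-5\right) = - \frac{1415}{578 \cdot \frac{1}{8} - 80} \left(-5\right) = - \frac{1415}{\frac{289}{4} - 80} \left(-5\right) = - \frac{1415}{- \frac{31}{4}} \left(-5\right) = \left(-1415\right) \left(- \frac{4}{31}\right) \left(-5\right) = \frac{5660}{31} \left(-5\right) = - \frac{28300}{31}$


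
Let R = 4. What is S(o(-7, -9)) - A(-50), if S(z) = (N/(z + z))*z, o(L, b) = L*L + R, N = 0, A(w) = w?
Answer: 50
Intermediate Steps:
o(L, b) = 4 + L**2 (o(L, b) = L*L + 4 = L**2 + 4 = 4 + L**2)
S(z) = 0 (S(z) = (0/(z + z))*z = (0/((2*z)))*z = (0*(1/(2*z)))*z = 0*z = 0)
S(o(-7, -9)) - A(-50) = 0 - 1*(-50) = 0 + 50 = 50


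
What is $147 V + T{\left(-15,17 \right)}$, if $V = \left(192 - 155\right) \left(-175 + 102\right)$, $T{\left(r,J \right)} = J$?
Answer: $-397030$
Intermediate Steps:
$V = -2701$ ($V = 37 \left(-73\right) = -2701$)
$147 V + T{\left(-15,17 \right)} = 147 \left(-2701\right) + 17 = -397047 + 17 = -397030$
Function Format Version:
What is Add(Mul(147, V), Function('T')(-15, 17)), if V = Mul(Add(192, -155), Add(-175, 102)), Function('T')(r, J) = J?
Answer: -397030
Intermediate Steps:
V = -2701 (V = Mul(37, -73) = -2701)
Add(Mul(147, V), Function('T')(-15, 17)) = Add(Mul(147, -2701), 17) = Add(-397047, 17) = -397030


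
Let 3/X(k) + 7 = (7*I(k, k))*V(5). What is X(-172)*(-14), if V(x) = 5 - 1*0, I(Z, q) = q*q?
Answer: -6/147919 ≈ -4.0563e-5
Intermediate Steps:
I(Z, q) = q²
V(x) = 5 (V(x) = 5 + 0 = 5)
X(k) = 3/(-7 + 35*k²) (X(k) = 3/(-7 + (7*k²)*5) = 3/(-7 + 35*k²))
X(-172)*(-14) = (3/(7*(-1 + 5*(-172)²)))*(-14) = (3/(7*(-1 + 5*29584)))*(-14) = (3/(7*(-1 + 147920)))*(-14) = ((3/7)/147919)*(-14) = ((3/7)*(1/147919))*(-14) = (3/1035433)*(-14) = -6/147919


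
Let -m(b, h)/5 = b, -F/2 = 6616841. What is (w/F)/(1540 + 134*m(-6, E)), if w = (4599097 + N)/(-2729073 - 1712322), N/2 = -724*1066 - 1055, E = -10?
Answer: 3053419/326794610409128400 ≈ 9.3435e-12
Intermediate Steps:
F = -13233682 (F = -2*6616841 = -13233682)
N = -1545678 (N = 2*(-724*1066 - 1055) = 2*(-771784 - 1055) = 2*(-772839) = -1545678)
m(b, h) = -5*b
w = -3053419/4441395 (w = (4599097 - 1545678)/(-2729073 - 1712322) = 3053419/(-4441395) = 3053419*(-1/4441395) = -3053419/4441395 ≈ -0.68749)
(w/F)/(1540 + 134*m(-6, E)) = (-3053419/4441395/(-13233682))/(1540 + 134*(-5*(-6))) = (-3053419/4441395*(-1/13233682))/(1540 + 134*30) = 3053419/(58776009066390*(1540 + 4020)) = (3053419/58776009066390)/5560 = (3053419/58776009066390)*(1/5560) = 3053419/326794610409128400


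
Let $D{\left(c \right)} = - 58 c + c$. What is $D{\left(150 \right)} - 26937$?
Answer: $-35487$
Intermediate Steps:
$D{\left(c \right)} = - 57 c$
$D{\left(150 \right)} - 26937 = \left(-57\right) 150 - 26937 = -8550 - 26937 = -35487$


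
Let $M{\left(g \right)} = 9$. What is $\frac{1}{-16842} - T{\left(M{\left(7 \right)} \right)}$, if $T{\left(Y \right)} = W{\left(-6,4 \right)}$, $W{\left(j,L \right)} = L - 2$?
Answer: $- \frac{33685}{16842} \approx -2.0001$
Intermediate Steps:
$W{\left(j,L \right)} = -2 + L$
$T{\left(Y \right)} = 2$ ($T{\left(Y \right)} = -2 + 4 = 2$)
$\frac{1}{-16842} - T{\left(M{\left(7 \right)} \right)} = \frac{1}{-16842} - 2 = - \frac{1}{16842} - 2 = - \frac{33685}{16842}$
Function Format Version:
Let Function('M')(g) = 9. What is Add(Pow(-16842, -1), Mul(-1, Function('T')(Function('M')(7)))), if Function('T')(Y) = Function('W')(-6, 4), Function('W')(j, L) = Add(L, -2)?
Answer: Rational(-33685, 16842) ≈ -2.0001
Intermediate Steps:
Function('W')(j, L) = Add(-2, L)
Function('T')(Y) = 2 (Function('T')(Y) = Add(-2, 4) = 2)
Add(Pow(-16842, -1), Mul(-1, Function('T')(Function('M')(7)))) = Add(Pow(-16842, -1), Mul(-1, 2)) = Add(Rational(-1, 16842), -2) = Rational(-33685, 16842)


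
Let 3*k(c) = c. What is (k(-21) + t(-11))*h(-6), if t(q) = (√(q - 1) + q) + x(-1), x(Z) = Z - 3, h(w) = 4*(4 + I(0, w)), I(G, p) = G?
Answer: -352 + 32*I*√3 ≈ -352.0 + 55.426*I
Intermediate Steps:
h(w) = 16 (h(w) = 4*(4 + 0) = 4*4 = 16)
x(Z) = -3 + Z
k(c) = c/3
t(q) = -4 + q + √(-1 + q) (t(q) = (√(q - 1) + q) + (-3 - 1) = (√(-1 + q) + q) - 4 = (q + √(-1 + q)) - 4 = -4 + q + √(-1 + q))
(k(-21) + t(-11))*h(-6) = ((⅓)*(-21) + (-4 - 11 + √(-1 - 11)))*16 = (-7 + (-4 - 11 + √(-12)))*16 = (-7 + (-4 - 11 + 2*I*√3))*16 = (-7 + (-15 + 2*I*√3))*16 = (-22 + 2*I*√3)*16 = -352 + 32*I*√3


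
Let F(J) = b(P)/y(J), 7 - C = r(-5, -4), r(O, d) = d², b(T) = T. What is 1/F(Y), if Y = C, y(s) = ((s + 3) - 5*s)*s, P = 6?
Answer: -117/2 ≈ -58.500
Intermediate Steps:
y(s) = s*(3 - 4*s) (y(s) = ((3 + s) - 5*s)*s = (3 - 4*s)*s = s*(3 - 4*s))
C = -9 (C = 7 - 1*(-4)² = 7 - 1*16 = 7 - 16 = -9)
Y = -9
F(J) = 6/(J*(3 - 4*J)) (F(J) = 6/((J*(3 - 4*J))) = 6*(1/(J*(3 - 4*J))) = 6/(J*(3 - 4*J)))
1/F(Y) = 1/(-6/(-9*(-3 + 4*(-9)))) = 1/(-6*(-⅑)/(-3 - 36)) = 1/(-6*(-⅑)/(-39)) = 1/(-6*(-⅑)*(-1/39)) = 1/(-2/117) = -117/2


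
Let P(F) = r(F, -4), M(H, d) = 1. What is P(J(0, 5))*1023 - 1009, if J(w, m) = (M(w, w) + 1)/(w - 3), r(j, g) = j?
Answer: -1691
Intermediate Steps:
J(w, m) = 2/(-3 + w) (J(w, m) = (1 + 1)/(w - 3) = 2/(-3 + w))
P(F) = F
P(J(0, 5))*1023 - 1009 = (2/(-3 + 0))*1023 - 1009 = (2/(-3))*1023 - 1009 = (2*(-1/3))*1023 - 1009 = -2/3*1023 - 1009 = -682 - 1009 = -1691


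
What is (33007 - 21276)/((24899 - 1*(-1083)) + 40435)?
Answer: 11731/66417 ≈ 0.17663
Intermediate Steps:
(33007 - 21276)/((24899 - 1*(-1083)) + 40435) = 11731/((24899 + 1083) + 40435) = 11731/(25982 + 40435) = 11731/66417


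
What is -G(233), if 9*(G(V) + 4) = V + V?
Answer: -430/9 ≈ -47.778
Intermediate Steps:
G(V) = -4 + 2*V/9 (G(V) = -4 + (V + V)/9 = -4 + (2*V)/9 = -4 + 2*V/9)
-G(233) = -(-4 + (2/9)*233) = -(-4 + 466/9) = -1*430/9 = -430/9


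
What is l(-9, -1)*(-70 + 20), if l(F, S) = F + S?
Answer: 500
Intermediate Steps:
l(-9, -1)*(-70 + 20) = (-9 - 1)*(-70 + 20) = -10*(-50) = 500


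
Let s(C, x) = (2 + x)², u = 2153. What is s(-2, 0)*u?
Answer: 8612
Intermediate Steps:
s(-2, 0)*u = (2 + 0)²*2153 = 2²*2153 = 4*2153 = 8612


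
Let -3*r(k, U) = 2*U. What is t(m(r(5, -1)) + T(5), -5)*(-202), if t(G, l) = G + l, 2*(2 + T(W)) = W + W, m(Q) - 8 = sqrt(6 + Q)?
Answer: -1212 - 404*sqrt(15)/3 ≈ -1733.6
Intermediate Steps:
r(k, U) = -2*U/3
m(Q) = 8 + sqrt(6 + Q)
T(W) = -2 + W (T(W) = -2 + (W + W)/2 = -2 + (2*W)/2 = -2 + W)
t(m(r(5, -1)) + T(5), -5)*(-202) = (((8 + sqrt(6 - 2/3*(-1))) + (-2 + 5)) - 5)*(-202) = (((8 + sqrt(6 + 2/3)) + 3) - 5)*(-202) = (((8 + sqrt(20/3)) + 3) - 5)*(-202) = (((8 + 2*sqrt(15)/3) + 3) - 5)*(-202) = ((11 + 2*sqrt(15)/3) - 5)*(-202) = (6 + 2*sqrt(15)/3)*(-202) = -1212 - 404*sqrt(15)/3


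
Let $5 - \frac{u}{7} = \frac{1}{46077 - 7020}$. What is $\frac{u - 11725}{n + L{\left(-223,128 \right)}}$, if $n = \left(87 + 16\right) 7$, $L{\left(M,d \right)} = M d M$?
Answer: $- \frac{456576337}{248638150881} \approx -0.0018363$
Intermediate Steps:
$L{\left(M,d \right)} = d M^{2}$
$n = 721$ ($n = 103 \cdot 7 = 721$)
$u = \frac{1366988}{39057}$ ($u = 35 - \frac{7}{46077 - 7020} = 35 - \frac{7}{39057} = \frac{1366988}{39057} \approx 35.0$)
$\frac{u - 11725}{n + L{\left(-223,128 \right)}} = \frac{\frac{1366988}{39057} - 11725}{721 + 128 \left(-223\right)^{2}} = - \frac{456576337}{39057 \left(721 + 128 \cdot 49729\right)} = - \frac{456576337}{39057 \left(721 + 6365312\right)} = - \frac{456576337}{39057 \cdot 6366033} = \left(- \frac{456576337}{39057}\right) \frac{1}{6366033} = - \frac{456576337}{248638150881}$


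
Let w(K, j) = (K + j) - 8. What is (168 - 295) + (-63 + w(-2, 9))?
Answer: -191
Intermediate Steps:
w(K, j) = -8 + K + j
(168 - 295) + (-63 + w(-2, 9)) = (168 - 295) + (-63 + (-8 - 2 + 9)) = -127 + (-63 - 1) = -127 - 64 = -191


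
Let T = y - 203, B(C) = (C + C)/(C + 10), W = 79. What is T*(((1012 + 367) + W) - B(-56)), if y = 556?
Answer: 11817734/23 ≈ 5.1381e+5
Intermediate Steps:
B(C) = 2*C/(10 + C) (B(C) = (2*C)/(10 + C) = 2*C/(10 + C))
T = 353 (T = 556 - 203 = 353)
T*(((1012 + 367) + W) - B(-56)) = 353*(((1012 + 367) + 79) - 2*(-56)/(10 - 56)) = 353*((1379 + 79) - 2*(-56)/(-46)) = 353*(1458 - 2*(-56)*(-1)/46) = 353*(1458 - 1*56/23) = 353*(1458 - 56/23) = 353*(33478/23) = 11817734/23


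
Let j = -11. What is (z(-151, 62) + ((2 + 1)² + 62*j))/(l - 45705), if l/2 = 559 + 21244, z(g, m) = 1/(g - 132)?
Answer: 190460/594017 ≈ 0.32063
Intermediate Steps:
z(g, m) = 1/(-132 + g)
l = 43606 (l = 2*(559 + 21244) = 2*21803 = 43606)
(z(-151, 62) + ((2 + 1)² + 62*j))/(l - 45705) = (1/(-132 - 151) + ((2 + 1)² + 62*(-11)))/(43606 - 45705) = (1/(-283) + (3² - 682))/(-2099) = (-1/283 + (9 - 682))*(-1/2099) = (-1/283 - 673)*(-1/2099) = -190460/283*(-1/2099) = 190460/594017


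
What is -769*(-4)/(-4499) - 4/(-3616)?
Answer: -2776205/4067096 ≈ -0.68260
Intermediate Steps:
-769*(-4)/(-4499) - 4/(-3616) = 3076*(-1/4499) - 4*(-1/3616) = -3076/4499 + 1/904 = -2776205/4067096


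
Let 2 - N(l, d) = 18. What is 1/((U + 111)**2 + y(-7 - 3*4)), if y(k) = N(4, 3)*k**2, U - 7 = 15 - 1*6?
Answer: 1/10353 ≈ 9.6590e-5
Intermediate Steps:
N(l, d) = -16 (N(l, d) = 2 - 1*18 = 2 - 18 = -16)
U = 16 (U = 7 + (15 - 1*6) = 7 + (15 - 6) = 7 + 9 = 16)
y(k) = -16*k**2
1/((U + 111)**2 + y(-7 - 3*4)) = 1/((16 + 111)**2 - 16*(-7 - 3*4)**2) = 1/(127**2 - 16*(-7 - 12)**2) = 1/(16129 - 16*(-19)**2) = 1/(16129 - 16*361) = 1/(16129 - 5776) = 1/10353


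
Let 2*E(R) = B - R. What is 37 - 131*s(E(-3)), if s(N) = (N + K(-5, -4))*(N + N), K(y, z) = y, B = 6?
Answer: 1253/2 ≈ 626.50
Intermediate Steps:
E(R) = 3 - R/2 (E(R) = (6 - R)/2 = 3 - R/2)
s(N) = 2*N*(-5 + N) (s(N) = (N - 5)*(N + N) = (-5 + N)*(2*N) = 2*N*(-5 + N))
37 - 131*s(E(-3)) = 37 - 262*(3 - ½*(-3))*(-5 + (3 - ½*(-3))) = 37 - 262*(3 + 3/2)*(-5 + (3 + 3/2)) = 37 - 262*9*(-5 + 9/2)/2 = 37 - 262*9*(-1)/(2*2) = 37 - 131*(-9/2) = 37 + 1179/2 = 1253/2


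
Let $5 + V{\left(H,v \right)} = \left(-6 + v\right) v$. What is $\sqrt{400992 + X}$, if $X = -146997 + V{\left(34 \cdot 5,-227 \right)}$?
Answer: $\sqrt{306881} \approx 553.97$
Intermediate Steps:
$V{\left(H,v \right)} = -5 + v \left(-6 + v\right)$ ($V{\left(H,v \right)} = -5 + \left(-6 + v\right) v = -5 + v \left(-6 + v\right)$)
$X = -94111$ ($X = -146997 - \left(-1357 - 51529\right) = -146997 + \left(-5 + 51529 + 1362\right) = -146997 + 52886 = -94111$)
$\sqrt{400992 + X} = \sqrt{400992 - 94111} = \sqrt{306881}$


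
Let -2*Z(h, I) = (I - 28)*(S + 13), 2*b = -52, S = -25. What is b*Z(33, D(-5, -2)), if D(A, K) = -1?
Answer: 4524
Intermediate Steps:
b = -26 (b = (1/2)*(-52) = -26)
Z(h, I) = -168 + 6*I (Z(h, I) = -(I - 28)*(-25 + 13)/2 = -(-28 + I)*(-12)/2 = -(336 - 12*I)/2 = -168 + 6*I)
b*Z(33, D(-5, -2)) = -26*(-168 + 6*(-1)) = -26*(-168 - 6) = -26*(-174) = 4524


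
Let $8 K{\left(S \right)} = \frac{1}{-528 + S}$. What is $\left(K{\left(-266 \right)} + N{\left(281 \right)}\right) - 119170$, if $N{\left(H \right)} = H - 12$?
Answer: $- \frac{755259153}{6352} \approx -1.189 \cdot 10^{5}$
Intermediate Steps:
$N{\left(H \right)} = -12 + H$ ($N{\left(H \right)} = H - 12 = -12 + H$)
$K{\left(S \right)} = \frac{1}{8 \left(-528 + S\right)}$
$\left(K{\left(-266 \right)} + N{\left(281 \right)}\right) - 119170 = \left(\frac{1}{8 \left(-528 - 266\right)} + \left(-12 + 281\right)\right) - 119170 = \left(\frac{1}{8 \left(-794\right)} + 269\right) - 119170 = \left(\frac{1}{8} \left(- \frac{1}{794}\right) + 269\right) - 119170 = \left(- \frac{1}{6352} + 269\right) - 119170 = \frac{1708687}{6352} - 119170 = - \frac{755259153}{6352}$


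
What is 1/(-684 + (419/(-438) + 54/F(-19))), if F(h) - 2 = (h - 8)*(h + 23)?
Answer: -23214/15912409 ≈ -0.0014589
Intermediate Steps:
F(h) = 2 + (-8 + h)*(23 + h) (F(h) = 2 + (h - 8)*(h + 23) = 2 + (-8 + h)*(23 + h))
1/(-684 + (419/(-438) + 54/F(-19))) = 1/(-684 + (419/(-438) + 54/(-182 + (-19)² + 15*(-19)))) = 1/(-684 + (419*(-1/438) + 54/(-182 + 361 - 285))) = 1/(-684 + (-419/438 + 54/(-106))) = 1/(-684 + (-419/438 + 54*(-1/106))) = 1/(-684 + (-419/438 - 27/53)) = 1/(-684 - 34033/23214) = 1/(-15912409/23214) = -23214/15912409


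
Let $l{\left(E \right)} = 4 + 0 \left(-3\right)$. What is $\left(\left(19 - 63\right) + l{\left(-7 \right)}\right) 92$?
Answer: $-3680$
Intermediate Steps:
$l{\left(E \right)} = 4$ ($l{\left(E \right)} = 4 + 0 = 4$)
$\left(\left(19 - 63\right) + l{\left(-7 \right)}\right) 92 = \left(\left(19 - 63\right) + 4\right) 92 = \left(-44 + 4\right) 92 = \left(-40\right) 92 = -3680$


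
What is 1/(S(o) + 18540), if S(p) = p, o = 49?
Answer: 1/18589 ≈ 5.3795e-5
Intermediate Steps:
1/(S(o) + 18540) = 1/(49 + 18540) = 1/18589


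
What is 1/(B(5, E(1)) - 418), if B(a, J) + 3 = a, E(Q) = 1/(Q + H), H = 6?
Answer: -1/416 ≈ -0.0024038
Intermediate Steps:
E(Q) = 1/(6 + Q) (E(Q) = 1/(Q + 6) = 1/(6 + Q))
B(a, J) = -3 + a
1/(B(5, E(1)) - 418) = 1/((-3 + 5) - 418) = 1/(2 - 418) = 1/(-416) = -1/416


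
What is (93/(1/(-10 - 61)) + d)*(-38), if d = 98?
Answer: 247190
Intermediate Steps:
(93/(1/(-10 - 61)) + d)*(-38) = (93/(1/(-10 - 61)) + 98)*(-38) = (93/(1/(-71)) + 98)*(-38) = (93/(-1/71) + 98)*(-38) = (93*(-71) + 98)*(-38) = (-6603 + 98)*(-38) = -6505*(-38) = 247190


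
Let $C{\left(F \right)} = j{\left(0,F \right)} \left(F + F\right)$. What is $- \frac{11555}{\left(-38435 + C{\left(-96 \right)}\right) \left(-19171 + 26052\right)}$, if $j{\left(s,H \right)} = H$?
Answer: $\frac{11555}{137640643} \approx 8.395 \cdot 10^{-5}$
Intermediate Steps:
$C{\left(F \right)} = 2 F^{2}$ ($C{\left(F \right)} = F \left(F + F\right) = F 2 F = 2 F^{2}$)
$- \frac{11555}{\left(-38435 + C{\left(-96 \right)}\right) \left(-19171 + 26052\right)} = - \frac{11555}{\left(-38435 + 2 \left(-96\right)^{2}\right) \left(-19171 + 26052\right)} = - \frac{11555}{\left(-38435 + 2 \cdot 9216\right) 6881} = - \frac{11555}{\left(-38435 + 18432\right) 6881} = - \frac{11555}{\left(-20003\right) 6881} = - \frac{11555}{-137640643} = \left(-11555\right) \left(- \frac{1}{137640643}\right) = \frac{11555}{137640643}$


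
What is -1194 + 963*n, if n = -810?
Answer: -781224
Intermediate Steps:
-1194 + 963*n = -1194 + 963*(-810) = -1194 - 780030 = -781224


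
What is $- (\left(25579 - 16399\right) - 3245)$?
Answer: $-5935$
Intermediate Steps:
$- (\left(25579 - 16399\right) - 3245) = - (9180 - 3245) = \left(-1\right) 5935 = -5935$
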